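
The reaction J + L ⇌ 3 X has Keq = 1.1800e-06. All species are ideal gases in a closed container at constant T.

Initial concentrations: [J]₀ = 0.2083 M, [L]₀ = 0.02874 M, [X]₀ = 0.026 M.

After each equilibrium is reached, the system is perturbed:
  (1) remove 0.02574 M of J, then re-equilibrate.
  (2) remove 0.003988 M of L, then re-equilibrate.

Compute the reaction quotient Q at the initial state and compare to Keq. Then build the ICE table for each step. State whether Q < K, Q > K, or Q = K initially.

Q₀ = 0.002936; Q > K (proceeds reverse)

Q₀ = 0.002936 vs Keq = 1.1800e-06 ⇒ Q>K, reverse
Step 1:
                   J          L          X
  I           0.2083    0.02874      0.026
  C         0.007964   0.007964   -0.02389
  E           0.2163     0.0367   0.002108
  solve Keq expr → x = -0.007964; check Q = 1.1800e-06
Then remove 0.02574 M of J.
Step 2:
                   J          L          X
  I           0.1905     0.0367   0.002108
  C       2.8852e-05 2.8852e-05 -8.6555e-05
  E           0.1906    0.03673   0.002021
  solve Keq expr → x = -2.8852e-05; check Q = 1.1800e-06
Then remove 0.003988 M of L.
Step 3:
                   J          L          X
  I           0.1906    0.03274   0.002021
  C       2.5130e-05 2.5130e-05 -7.5389e-05
  E           0.1906    0.03277   0.001946
  solve Keq expr → x = -2.5130e-05; check Q = 1.1800e-06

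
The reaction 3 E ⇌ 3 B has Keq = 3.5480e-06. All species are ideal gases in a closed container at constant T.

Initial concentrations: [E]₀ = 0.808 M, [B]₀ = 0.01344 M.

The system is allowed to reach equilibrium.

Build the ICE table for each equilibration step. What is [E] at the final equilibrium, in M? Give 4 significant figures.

[E]_eq = 0.8091 M

Q₀ = 4.6022e-06 vs Keq = 3.5480e-06 ⇒ Q>K, reverse
Step 1:
                  E         B
  Initial     0.808   0.01344
  Change     0.0011   -0.0011
  Equil      0.8091   0.01234
  solve Keq expr → x = -3.6653e-04; check Q = 3.5480e-06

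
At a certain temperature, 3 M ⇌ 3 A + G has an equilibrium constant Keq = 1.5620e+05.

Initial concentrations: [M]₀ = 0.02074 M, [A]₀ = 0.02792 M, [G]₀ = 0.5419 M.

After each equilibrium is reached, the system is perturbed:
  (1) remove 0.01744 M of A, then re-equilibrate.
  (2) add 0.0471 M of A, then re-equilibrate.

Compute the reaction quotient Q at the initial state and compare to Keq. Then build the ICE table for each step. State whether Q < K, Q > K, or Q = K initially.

Q₀ = 1.322 vs Keq = 1.5620e+05 ⇒ Q<K, forward
Step 1:
                    M           A           G
  init        0.02074     0.02792      0.5419
  Δ          -0.02001     0.02001     0.00667
  eq       7.2857e-04     0.04793      0.5486
  solve Keq expr → x = 0.00667; check Q = 1.5620e+05
Then remove 0.01744 M of A.
Step 2:
                    M           A           G
  init     7.2857e-04     0.03049      0.5486
  Δ       -2.6110e-04  2.6110e-04  8.7033e-05
  eq       4.6747e-04     0.03075      0.5487
  solve Keq expr → x = 8.7033e-05; check Q = 1.5620e+05
Then add 0.0471 M of A.
Step 3:
                    M           A           G
  init     4.6747e-04     0.07785      0.5487
  Δ        7.0508e-04 -7.0508e-04 -2.3503e-04
  eq         0.001173     0.07715      0.5484
  solve Keq expr → x = -2.3503e-04; check Q = 1.5620e+05

Q₀ = 1.322; Q < K (proceeds forward)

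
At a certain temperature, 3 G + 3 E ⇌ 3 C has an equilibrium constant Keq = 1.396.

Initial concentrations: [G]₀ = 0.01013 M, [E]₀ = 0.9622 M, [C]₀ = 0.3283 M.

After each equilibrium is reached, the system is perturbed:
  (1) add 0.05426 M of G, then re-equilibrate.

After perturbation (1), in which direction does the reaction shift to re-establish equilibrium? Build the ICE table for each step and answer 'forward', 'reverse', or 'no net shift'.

Direction: forward

Q₀ = 3.8211e+04 vs Keq = 1.396 ⇒ Q>K, reverse
Step 1:
                  G         E         C
  I         0.01013    0.9622    0.3283
  C          0.1414    0.1414   -0.1414
  E          0.1515     1.104    0.1869
  solve Keq expr → x = -0.04713; check Q = 1.396
Then add 0.05426 M of G.
Step 2:
                  G         E         C
  I          0.2058     1.104    0.1869
  C        -0.02751  -0.02751   0.02751
  E          0.1783     1.076    0.2144
  solve Keq expr → x = 0.00917; check Q = 1.396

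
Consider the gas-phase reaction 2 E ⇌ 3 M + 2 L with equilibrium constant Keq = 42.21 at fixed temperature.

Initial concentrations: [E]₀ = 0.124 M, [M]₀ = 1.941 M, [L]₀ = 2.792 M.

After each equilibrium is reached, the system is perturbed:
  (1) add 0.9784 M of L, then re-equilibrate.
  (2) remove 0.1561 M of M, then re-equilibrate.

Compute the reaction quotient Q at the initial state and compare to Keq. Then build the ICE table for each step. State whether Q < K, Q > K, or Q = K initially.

Q₀ = 3707; Q > K (proceeds reverse)

Q₀ = 3707 vs Keq = 42.21 ⇒ Q>K, reverse
Step 1:
                   E          M          L
  init         0.124      1.941      2.792
  Δ           0.4219    -0.6328    -0.4219
  eq          0.5459      1.308       2.37
  solve Keq expr → x = -0.2109; check Q = 42.21
Then add 0.9784 M of L.
Step 2:
                   E          M          L
  init        0.5459      1.308      3.349
  Δ          0.09062    -0.1359   -0.09062
  eq          0.6365      1.172      3.258
  solve Keq expr → x = -0.04531; check Q = 42.21
Then remove 0.1561 M of M.
Step 3:
                   E          M          L
  init        0.6365      1.016      3.258
  Δ         -0.05258    0.07887    0.05258
  eq          0.5839      1.095      3.311
  solve Keq expr → x = 0.02629; check Q = 42.21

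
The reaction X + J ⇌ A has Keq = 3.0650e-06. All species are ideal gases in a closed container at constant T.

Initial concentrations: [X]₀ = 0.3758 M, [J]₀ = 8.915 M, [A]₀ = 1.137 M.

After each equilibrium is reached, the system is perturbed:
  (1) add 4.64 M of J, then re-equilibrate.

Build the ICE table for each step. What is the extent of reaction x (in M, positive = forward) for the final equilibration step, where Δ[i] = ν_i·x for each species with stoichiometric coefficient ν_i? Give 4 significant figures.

Q₀ = 0.3394 vs Keq = 3.0650e-06 ⇒ Q>K, reverse
Step 1:
                    X           J           A
  Initial      0.3758       8.915       1.137
  Change        1.137       1.137      -1.137
  Equil         1.513       10.05  4.6607e-05
  solve Keq expr → x = -1.137; check Q = 3.0650e-06
Then add 4.64 M of J.
Step 2:
                    X           J           A
  Initial       1.513       14.69  4.6607e-05
  Change  -2.1513e-05 -2.1513e-05  2.1513e-05
  Equil         1.513       14.69  6.8119e-05
  solve Keq expr → x = 2.1513e-05; check Q = 3.0650e-06

x = 2.1513e-05 M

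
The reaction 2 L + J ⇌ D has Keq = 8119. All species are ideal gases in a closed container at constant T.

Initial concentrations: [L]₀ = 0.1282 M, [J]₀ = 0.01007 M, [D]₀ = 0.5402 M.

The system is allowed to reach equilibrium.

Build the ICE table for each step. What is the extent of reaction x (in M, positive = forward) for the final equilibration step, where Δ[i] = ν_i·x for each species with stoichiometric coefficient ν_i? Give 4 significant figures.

x = 0.005225 M

Q₀ = 3264 vs Keq = 8119 ⇒ Q<K, forward
Step 1:
                   L          J          D
  init        0.1282    0.01007     0.5402
  Δ         -0.01045  -0.005225   0.005225
  eq          0.1178   0.004845     0.5454
  solve Keq expr → x = 0.005225; check Q = 8119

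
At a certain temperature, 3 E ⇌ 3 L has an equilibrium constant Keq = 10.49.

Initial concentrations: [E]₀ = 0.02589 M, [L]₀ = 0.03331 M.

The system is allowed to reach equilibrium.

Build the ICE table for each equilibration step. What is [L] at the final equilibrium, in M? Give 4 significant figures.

Q₀ = 2.13 vs Keq = 10.49 ⇒ Q<K, forward
Step 1:
                    E           L
  init        0.02589     0.03331
  Δ         -0.007327    0.007327
  eq          0.01856     0.04064
  solve Keq expr → x = 0.002442; check Q = 10.49

[L]_eq = 0.04064 M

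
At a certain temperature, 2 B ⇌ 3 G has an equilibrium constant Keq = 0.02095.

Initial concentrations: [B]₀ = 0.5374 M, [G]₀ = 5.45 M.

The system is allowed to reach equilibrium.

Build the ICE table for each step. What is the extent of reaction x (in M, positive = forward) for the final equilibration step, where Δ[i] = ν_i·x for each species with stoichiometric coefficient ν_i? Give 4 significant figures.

Q₀ = 560.5 vs Keq = 0.02095 ⇒ Q>K, reverse
Step 1:
                    B           G
  Initial      0.5374        5.45
  Change        3.191      -4.787
  Equil         3.729      0.6629
  solve Keq expr → x = -1.596; check Q = 0.02095

x = -1.596 M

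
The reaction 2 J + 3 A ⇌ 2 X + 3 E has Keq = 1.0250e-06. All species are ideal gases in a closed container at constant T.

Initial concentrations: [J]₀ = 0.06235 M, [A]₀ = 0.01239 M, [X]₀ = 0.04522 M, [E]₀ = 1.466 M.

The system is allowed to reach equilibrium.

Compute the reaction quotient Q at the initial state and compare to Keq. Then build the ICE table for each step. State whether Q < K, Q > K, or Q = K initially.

Q₀ = 8.7132e+05; Q > K (proceeds reverse)

Q₀ = 8.7132e+05 vs Keq = 1.0250e-06 ⇒ Q>K, reverse
Step 1:
                  J         A         X         E
  I         0.06235   0.01239   0.04522     1.466
  C         0.04522   0.06783  -0.04522  -0.06783
  E          0.1076   0.08022 1.4966e-06     1.398
  solve Keq expr → x = -0.02261; check Q = 1.0250e-06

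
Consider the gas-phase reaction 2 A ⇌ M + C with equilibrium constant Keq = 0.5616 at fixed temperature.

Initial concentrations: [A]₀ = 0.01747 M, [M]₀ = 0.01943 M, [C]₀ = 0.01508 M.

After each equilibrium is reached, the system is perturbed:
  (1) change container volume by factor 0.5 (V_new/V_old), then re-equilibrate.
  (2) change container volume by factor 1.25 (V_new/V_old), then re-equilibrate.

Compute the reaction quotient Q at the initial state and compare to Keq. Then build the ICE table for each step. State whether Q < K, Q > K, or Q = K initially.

Q₀ = 0.96; Q > K (proceeds reverse)

Q₀ = 0.96 vs Keq = 0.5616 ⇒ Q>K, reverse
Step 1:
                  A         M         C
  init      0.01747   0.01943   0.01508
  Δ         0.00321 -0.001605 -0.001605
  eq        0.02068   0.01782   0.01347
  solve Keq expr → x = -0.001605; check Q = 0.5616
Then change container volume by factor 0.5 (V_new/V_old).
Step 2:
                  A         M         C
  init      0.04136   0.03565   0.02695
  Δ               0         0         0
  eq        0.04136   0.03565   0.02695
  solve Keq expr → x = 0; check Q = 0.5616
Then change container volume by factor 1.25 (V_new/V_old).
Step 3:
                  A         M         C
  init      0.03309   0.02852   0.02156
  Δ               0         0         0
  eq        0.03309   0.02852   0.02156
  solve Keq expr → x = 0; check Q = 0.5616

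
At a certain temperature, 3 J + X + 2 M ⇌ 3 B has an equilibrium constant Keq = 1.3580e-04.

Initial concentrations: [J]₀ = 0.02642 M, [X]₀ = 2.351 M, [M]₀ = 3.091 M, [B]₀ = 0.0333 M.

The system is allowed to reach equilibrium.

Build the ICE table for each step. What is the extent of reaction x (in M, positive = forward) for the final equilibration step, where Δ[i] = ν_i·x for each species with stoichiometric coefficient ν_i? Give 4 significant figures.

x = -0.008568 M

Q₀ = 0.08914 vs Keq = 1.3580e-04 ⇒ Q>K, reverse
Step 1:
                   J          X          M          B
  init       0.02642      2.351      3.091     0.0333
  Δ           0.0257   0.008568    0.01714    -0.0257
  eq         0.05212       2.36      3.108   0.007596
  solve Keq expr → x = -0.008568; check Q = 1.3580e-04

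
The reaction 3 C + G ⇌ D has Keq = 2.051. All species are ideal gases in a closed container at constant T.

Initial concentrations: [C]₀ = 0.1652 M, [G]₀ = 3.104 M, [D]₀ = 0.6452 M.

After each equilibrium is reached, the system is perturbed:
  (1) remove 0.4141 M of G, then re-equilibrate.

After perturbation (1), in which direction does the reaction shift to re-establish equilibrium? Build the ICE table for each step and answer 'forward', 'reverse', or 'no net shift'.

Q₀ = 46.1 vs Keq = 2.051 ⇒ Q>K, reverse
Step 1:
                    C           G           D
  I            0.1652       3.104      0.6452
  C            0.2737     0.09123    -0.09123
  E            0.4389       3.195       0.554
  solve Keq expr → x = -0.09123; check Q = 2.051
Then remove 0.4141 M of G.
Step 2:
                    C           G           D
  I            0.4389       2.781       0.554
  C           0.01871    0.006236   -0.006236
  E            0.4576       2.787      0.5477
  solve Keq expr → x = -0.006236; check Q = 2.051

Direction: reverse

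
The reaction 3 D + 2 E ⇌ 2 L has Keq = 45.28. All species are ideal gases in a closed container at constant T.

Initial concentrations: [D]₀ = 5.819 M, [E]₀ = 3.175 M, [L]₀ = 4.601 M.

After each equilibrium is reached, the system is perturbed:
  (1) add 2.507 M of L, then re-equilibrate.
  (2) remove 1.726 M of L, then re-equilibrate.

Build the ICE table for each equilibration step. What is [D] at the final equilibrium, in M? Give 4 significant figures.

Q₀ = 0.01066 vs Keq = 45.28 ⇒ Q<K, forward
Step 1:
                   D          E          L
  init         5.819      3.175      4.601
  Δ           -4.063     -2.708      2.708
  eq           1.756     0.4666      7.309
  solve Keq expr → x = 1.354; check Q = 45.28
Then add 2.507 M of L.
Step 2:
                   D          E          L
  init         1.756     0.4666      9.816
  Δ           0.1341    0.08943   -0.08943
  eq           1.891     0.5561      9.727
  solve Keq expr → x = -0.04472; check Q = 45.28
Then remove 1.726 M of L.
Step 3:
                   D          E          L
  init         1.891     0.5561      8.001
  Δ         -0.09023   -0.06016    0.06016
  eq             1.8     0.4959      8.061
  solve Keq expr → x = 0.03008; check Q = 45.28

[D]_eq = 1.8 M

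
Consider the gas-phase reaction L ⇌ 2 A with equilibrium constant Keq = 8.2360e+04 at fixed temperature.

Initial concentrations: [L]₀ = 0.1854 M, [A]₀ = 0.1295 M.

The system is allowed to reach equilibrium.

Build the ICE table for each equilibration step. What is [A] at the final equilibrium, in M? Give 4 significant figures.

[A]_eq = 0.5003 M

Q₀ = 0.09045 vs Keq = 8.2360e+04 ⇒ Q<K, forward
Step 1:
                    L           A
  init         0.1854      0.1295
  Δ           -0.1854      0.3708
  eq       3.0390e-06      0.5003
  solve Keq expr → x = 0.1854; check Q = 8.2360e+04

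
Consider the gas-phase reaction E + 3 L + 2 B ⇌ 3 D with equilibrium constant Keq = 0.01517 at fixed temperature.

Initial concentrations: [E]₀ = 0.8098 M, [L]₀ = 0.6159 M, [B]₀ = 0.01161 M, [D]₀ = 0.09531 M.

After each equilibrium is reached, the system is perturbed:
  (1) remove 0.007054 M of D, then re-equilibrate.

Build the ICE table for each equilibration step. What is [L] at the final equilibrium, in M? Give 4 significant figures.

[L]_eq = 0.6812 M

Q₀ = 33.95 vs Keq = 0.01517 ⇒ Q>K, reverse
Step 1:
                    E           L           B           D
  Initial      0.8098      0.6159     0.01161     0.09531
  Change      0.02369     0.07106     0.04737    -0.07106
  Equil        0.8335       0.687     0.05898     0.02425
  solve Keq expr → x = -0.02369; check Q = 0.01517
Then remove 0.007054 M of D.
Step 2:
                    E           L           B           D
  Initial      0.8335       0.687     0.05898      0.0172
  Change    -0.001925   -0.005774    -0.00385    0.005774
  Equil        0.8316      0.6812     0.05513     0.02297
  solve Keq expr → x = 0.001925; check Q = 0.01517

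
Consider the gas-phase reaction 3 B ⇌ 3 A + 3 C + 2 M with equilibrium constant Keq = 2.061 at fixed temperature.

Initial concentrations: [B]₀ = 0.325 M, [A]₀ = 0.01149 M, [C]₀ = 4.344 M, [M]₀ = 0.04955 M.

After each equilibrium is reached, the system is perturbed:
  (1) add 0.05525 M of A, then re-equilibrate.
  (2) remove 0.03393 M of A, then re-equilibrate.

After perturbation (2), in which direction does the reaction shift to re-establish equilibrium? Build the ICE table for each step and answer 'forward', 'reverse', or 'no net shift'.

Q₀ = 8.8934e-06 vs Keq = 2.061 ⇒ Q<K, forward
Step 1:
                  B         A         C         M
  Initial     0.325   0.01149     4.344   0.04955
  Change    -0.1557    0.1557    0.1557    0.1038
  Equil      0.1693    0.1672       4.5    0.1533
  solve Keq expr → x = 0.05189; check Q = 2.061
Then add 0.05525 M of A.
Step 2:
                  B         A         C         M
  Initial    0.1693    0.2224       4.5    0.1533
  Change    0.02107  -0.02107  -0.02107  -0.01405
  Equil      0.1904    0.2013     4.479    0.1393
  solve Keq expr → x = -0.007024; check Q = 2.061
Then remove 0.03393 M of A.
Step 3:
                  B         A         C         M
  Initial    0.1904    0.1674     4.479    0.1393
  Change   -0.01272   0.01272   0.01272  0.008477
  Equil      0.1777    0.1801     4.491    0.1478
  solve Keq expr → x = 0.004238; check Q = 2.061

Direction: forward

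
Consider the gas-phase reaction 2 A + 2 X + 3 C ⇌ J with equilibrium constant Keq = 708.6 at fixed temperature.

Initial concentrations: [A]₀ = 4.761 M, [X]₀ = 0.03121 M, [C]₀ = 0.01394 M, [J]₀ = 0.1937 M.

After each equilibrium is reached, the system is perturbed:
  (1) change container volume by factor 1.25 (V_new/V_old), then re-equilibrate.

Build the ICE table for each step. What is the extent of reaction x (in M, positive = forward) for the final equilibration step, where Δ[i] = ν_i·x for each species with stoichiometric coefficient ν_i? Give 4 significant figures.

Q₀ = 3.2386e+06 vs Keq = 708.6 ⇒ Q>K, reverse
Step 1:
                    A           X           C           J
  Initial       4.761     0.03121     0.01394      0.1937
  Change      0.06091     0.06091     0.09136    -0.03045
  Equil         4.822     0.09212      0.1053      0.1632
  solve Keq expr → x = -0.03045; check Q = 708.6
Then change container volume by factor 1.25 (V_new/V_old).
Step 2:
                    A           X           C           J
  Initial       3.858     0.07369     0.08424      0.1306
  Change      0.01781     0.01781     0.02671   -0.008903
  Equil         3.875      0.0915       0.111      0.1217
  solve Keq expr → x = -0.008903; check Q = 708.6

x = -0.008903 M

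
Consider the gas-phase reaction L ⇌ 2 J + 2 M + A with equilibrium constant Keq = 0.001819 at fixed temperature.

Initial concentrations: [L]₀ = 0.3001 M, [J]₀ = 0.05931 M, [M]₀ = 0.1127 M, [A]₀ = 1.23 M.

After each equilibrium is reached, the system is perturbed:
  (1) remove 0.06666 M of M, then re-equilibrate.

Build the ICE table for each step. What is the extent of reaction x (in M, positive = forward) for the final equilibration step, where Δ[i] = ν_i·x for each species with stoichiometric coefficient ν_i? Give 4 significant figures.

x = 0.01434 M

Q₀ = 1.8312e-04 vs Keq = 0.001819 ⇒ Q<K, forward
Step 1:
                    L           J           M           A
  init         0.3001     0.05931      0.1127        1.23
  Δ          -0.02862     0.05724     0.05724     0.02862
  eq           0.2715      0.1166      0.1699       1.259
  solve Keq expr → x = 0.02862; check Q = 0.001819
Then remove 0.06666 M of M.
Step 2:
                    L           J           M           A
  init         0.2715      0.1166      0.1033       1.259
  Δ          -0.01434     0.02869     0.02869     0.01434
  eq           0.2571      0.1452       0.132       1.273
  solve Keq expr → x = 0.01434; check Q = 0.001819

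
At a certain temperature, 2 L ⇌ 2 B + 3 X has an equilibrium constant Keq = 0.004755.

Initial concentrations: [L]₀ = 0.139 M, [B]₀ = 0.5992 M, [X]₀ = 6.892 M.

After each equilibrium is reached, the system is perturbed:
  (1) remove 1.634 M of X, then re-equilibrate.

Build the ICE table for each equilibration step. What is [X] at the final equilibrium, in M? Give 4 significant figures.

[X]_eq = 4.368 M

Q₀ = 6083 vs Keq = 0.004755 ⇒ Q>K, reverse
Step 1:
                  L         B         X
  Initial     0.139    0.5992     6.892
  Change     0.5958   -0.5958   -0.8936
  Equil      0.7348  0.003449     5.998
  solve Keq expr → x = -0.2979; check Q = 0.004755
Then remove 1.634 M of X.
Step 2:
                  L         B         X
  Initial    0.7348  0.003449     4.364
  Change  -0.002086  0.002086   0.00313
  Equil      0.7327  0.005535     4.368
  solve Keq expr → x = 0.001043; check Q = 0.004755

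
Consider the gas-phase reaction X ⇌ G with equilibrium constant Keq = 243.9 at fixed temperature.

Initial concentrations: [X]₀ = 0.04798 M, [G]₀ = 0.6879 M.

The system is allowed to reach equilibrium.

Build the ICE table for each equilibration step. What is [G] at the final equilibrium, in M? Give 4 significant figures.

Q₀ = 14.34 vs Keq = 243.9 ⇒ Q<K, forward
Step 1:
                  X         G
  I         0.04798    0.6879
  C        -0.04498   0.04498
  E        0.003005    0.7329
  solve Keq expr → x = 0.04498; check Q = 243.9

[G]_eq = 0.7329 M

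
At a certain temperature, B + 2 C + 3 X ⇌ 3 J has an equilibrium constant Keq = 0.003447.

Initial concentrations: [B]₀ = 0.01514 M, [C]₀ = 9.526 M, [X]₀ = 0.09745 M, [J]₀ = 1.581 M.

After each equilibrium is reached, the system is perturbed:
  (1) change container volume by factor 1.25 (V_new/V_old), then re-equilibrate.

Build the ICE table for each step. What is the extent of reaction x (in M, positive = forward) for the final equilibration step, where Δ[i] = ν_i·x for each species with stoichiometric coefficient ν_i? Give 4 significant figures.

Q₀ = 3108 vs Keq = 0.003447 ⇒ Q>K, reverse
Step 1:
                    B           C           X           J
  Initial     0.01514       9.526     0.09745       1.581
  Change       0.3397      0.6794       1.019      -1.019
  Equil        0.3549       10.21       1.117      0.5618
  solve Keq expr → x = -0.3397; check Q = 0.003447
Then change container volume by factor 1.25 (V_new/V_old).
Step 2:
                    B           C           X           J
  Initial      0.2839       8.164      0.8933      0.4495
  Change      0.01908     0.03816     0.05725    -0.05725
  Equil         0.303       8.203      0.9505      0.3922
  solve Keq expr → x = -0.01908; check Q = 0.003447

x = -0.01908 M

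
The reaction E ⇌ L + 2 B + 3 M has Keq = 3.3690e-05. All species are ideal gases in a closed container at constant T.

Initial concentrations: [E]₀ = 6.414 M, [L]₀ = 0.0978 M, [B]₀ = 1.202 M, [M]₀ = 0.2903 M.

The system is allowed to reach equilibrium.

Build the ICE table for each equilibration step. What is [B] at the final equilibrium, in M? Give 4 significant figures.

Q₀ = 5.3896e-04 vs Keq = 3.3690e-05 ⇒ Q>K, reverse
Step 1:
                   E          L          B          M
  Initial      6.414     0.0978      1.202     0.2903
  Change     0.04643   -0.04643   -0.09286    -0.1393
  Equil         6.46    0.05137      1.109      0.151
  solve Keq expr → x = -0.04643; check Q = 3.3690e-05

[B]_eq = 1.109 M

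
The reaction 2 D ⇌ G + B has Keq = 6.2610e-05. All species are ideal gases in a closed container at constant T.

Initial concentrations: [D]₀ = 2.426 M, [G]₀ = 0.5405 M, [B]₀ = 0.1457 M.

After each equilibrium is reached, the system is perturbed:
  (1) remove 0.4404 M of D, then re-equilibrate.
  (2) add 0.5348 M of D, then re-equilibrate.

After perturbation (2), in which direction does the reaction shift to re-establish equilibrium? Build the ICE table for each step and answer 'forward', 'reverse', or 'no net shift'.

Direction: forward

Q₀ = 0.01338 vs Keq = 6.2610e-05 ⇒ Q>K, reverse
Step 1:
                    D           G           B
  Initial       2.426      0.5405      0.1457
  Change       0.2891     -0.1445     -0.1445
  Equil         2.715       0.396    0.001166
  solve Keq expr → x = -0.1445; check Q = 6.2610e-05
Then remove 0.4404 M of D.
Step 2:
                    D           G           B
  Initial       2.275       0.396    0.001166
  Change   6.9250e-04 -3.4625e-04 -3.4625e-04
  Equil         2.275      0.3956  8.1935e-04
  solve Keq expr → x = -3.4625e-04; check Q = 6.2610e-05
Then add 0.5348 M of D.
Step 3:
                    D           G           B
  Initial        2.81      0.3956  8.1935e-04
  Change  -8.5662e-04  4.2831e-04  4.2831e-04
  Equil         2.809       0.396    0.001248
  solve Keq expr → x = 4.2831e-04; check Q = 6.2610e-05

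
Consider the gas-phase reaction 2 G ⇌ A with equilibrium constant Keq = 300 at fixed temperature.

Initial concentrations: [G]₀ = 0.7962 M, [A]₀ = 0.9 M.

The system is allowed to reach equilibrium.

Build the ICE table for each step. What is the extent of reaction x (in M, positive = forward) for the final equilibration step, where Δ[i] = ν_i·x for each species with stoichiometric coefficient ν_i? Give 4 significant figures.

Q₀ = 1.42 vs Keq = 300 ⇒ Q<K, forward
Step 1:
                  G         A
  I          0.7962       0.9
  C         -0.7312    0.3656
  E         0.06495     1.266
  solve Keq expr → x = 0.3656; check Q = 300

x = 0.3656 M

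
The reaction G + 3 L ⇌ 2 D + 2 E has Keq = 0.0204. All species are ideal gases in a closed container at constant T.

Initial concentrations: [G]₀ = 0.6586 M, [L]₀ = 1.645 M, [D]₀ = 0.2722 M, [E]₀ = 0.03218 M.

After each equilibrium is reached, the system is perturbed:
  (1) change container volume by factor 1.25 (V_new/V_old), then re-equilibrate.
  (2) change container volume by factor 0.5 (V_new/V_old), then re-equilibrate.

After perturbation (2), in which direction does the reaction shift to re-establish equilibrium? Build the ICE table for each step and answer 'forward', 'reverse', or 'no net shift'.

Direction: no net shift

Q₀ = 2.6172e-05 vs Keq = 0.0204 ⇒ Q<K, forward
Step 1:
                  G         L         D         E
  init       0.6586     1.645    0.2722   0.03218
  Δ         -0.1259   -0.3776    0.2517    0.2517
  eq         0.5327     1.267    0.5239    0.2839
  solve Keq expr → x = 0.1259; check Q = 0.0204
Then change container volume by factor 1.25 (V_new/V_old).
Step 2:
                  G         L         D         E
  init       0.4262     1.014    0.4191    0.2271
  Δ               0         0         0         0
  eq         0.4262     1.014    0.4191    0.2271
  solve Keq expr → x = 0; check Q = 0.0204
Then change container volume by factor 0.5 (V_new/V_old).
Step 3:
                  G         L         D         E
  init       0.8524     2.028    0.8383    0.4543
  Δ               0         0         0         0
  eq         0.8524     2.028    0.8383    0.4543
  solve Keq expr → x = 0; check Q = 0.0204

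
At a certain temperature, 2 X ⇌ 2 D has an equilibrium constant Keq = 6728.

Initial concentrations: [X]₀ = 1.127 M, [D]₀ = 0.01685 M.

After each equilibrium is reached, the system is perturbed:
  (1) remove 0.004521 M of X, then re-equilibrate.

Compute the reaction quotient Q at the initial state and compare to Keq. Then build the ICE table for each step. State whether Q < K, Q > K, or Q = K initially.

Q₀ = 2.2354e-04 vs Keq = 6728 ⇒ Q<K, forward
Step 1:
                  X         D
  I           1.127   0.01685
  C          -1.113     1.113
  E         0.01378      1.13
  solve Keq expr → x = 0.5566; check Q = 6728
Then remove 0.004521 M of X.
Step 2:
                  X         D
  I        0.009256      1.13
  C        0.004467 -0.004467
  E         0.01372     1.126
  solve Keq expr → x = -0.002233; check Q = 6728

Q₀ = 2.2354e-04; Q < K (proceeds forward)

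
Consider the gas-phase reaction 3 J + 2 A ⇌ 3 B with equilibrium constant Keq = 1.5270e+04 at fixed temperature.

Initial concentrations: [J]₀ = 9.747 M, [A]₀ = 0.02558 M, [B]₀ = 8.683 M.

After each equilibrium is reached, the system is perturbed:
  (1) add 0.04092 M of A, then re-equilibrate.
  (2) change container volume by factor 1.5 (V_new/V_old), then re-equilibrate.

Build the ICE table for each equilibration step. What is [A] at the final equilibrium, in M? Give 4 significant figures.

Q₀ = 1080 vs Keq = 1.5270e+04 ⇒ Q<K, forward
Step 1:
                  J         A         B
  I           9.747   0.02558     8.683
  C        -0.02807  -0.01871   0.02807
  E           9.719  0.006867     8.711
  solve Keq expr → x = 0.009357; check Q = 1.5270e+04
Then add 0.04092 M of A.
Step 2:
                  J         A         B
  I           9.719   0.04779     8.711
  C        -0.06117  -0.04078   0.06117
  E           9.658  0.007005     8.772
  solve Keq expr → x = 0.02039; check Q = 1.5270e+04
Then change container volume by factor 1.5 (V_new/V_old).
Step 3:
                  J         A         B
  I           6.439   0.00467     5.848
  C        0.003485  0.002323 -0.003485
  E           6.442  0.006993     5.845
  solve Keq expr → x = -0.001162; check Q = 1.5270e+04

[A]_eq = 0.006993 M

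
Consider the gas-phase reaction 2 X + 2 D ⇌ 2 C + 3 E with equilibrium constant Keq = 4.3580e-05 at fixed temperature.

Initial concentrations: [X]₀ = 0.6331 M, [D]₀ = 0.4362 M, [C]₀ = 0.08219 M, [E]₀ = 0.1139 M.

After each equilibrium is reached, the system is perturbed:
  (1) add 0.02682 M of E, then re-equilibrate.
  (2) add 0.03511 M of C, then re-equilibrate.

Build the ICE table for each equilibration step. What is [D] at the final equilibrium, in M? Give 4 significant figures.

[D]_eq = 0.4721 M

Q₀ = 1.3089e-04 vs Keq = 4.3580e-05 ⇒ Q>K, reverse
Step 1:
                   X          D          C          E
  I           0.6331     0.4362    0.08219     0.1139
  C          0.01409    0.01409   -0.01409   -0.02114
  E           0.6472     0.4503     0.0681    0.09276
  solve Keq expr → x = -0.007046; check Q = 4.3580e-05
Then add 0.02682 M of E.
Step 2:
                   X          D          C          E
  I           0.6472     0.4503     0.0681     0.1196
  C         0.009617   0.009617  -0.009617   -0.01443
  E           0.6568     0.4599    0.05848     0.1052
  solve Keq expr → x = -0.004808; check Q = 4.3580e-05
Then add 0.03511 M of C.
Step 3:
                   X          D          C          E
  I           0.6568     0.4599    0.09359     0.1052
  C          0.01218    0.01218   -0.01218   -0.01827
  E            0.669     0.4721    0.08141    0.08688
  solve Keq expr → x = -0.00609; check Q = 4.3580e-05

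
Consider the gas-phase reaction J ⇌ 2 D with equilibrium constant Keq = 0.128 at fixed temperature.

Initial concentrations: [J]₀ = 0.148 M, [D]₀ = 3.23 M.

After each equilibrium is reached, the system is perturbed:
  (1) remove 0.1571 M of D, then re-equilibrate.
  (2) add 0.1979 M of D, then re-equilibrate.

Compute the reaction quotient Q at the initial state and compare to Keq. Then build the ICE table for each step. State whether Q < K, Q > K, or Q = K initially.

Q₀ = 70.49; Q > K (proceeds reverse)

Q₀ = 70.49 vs Keq = 0.128 ⇒ Q>K, reverse
Step 1:
                   J          D
  init         0.148       3.23
  Δ            1.393     -2.786
  eq           1.541     0.4441
  solve Keq expr → x = -1.393; check Q = 0.128
Then remove 0.1571 M of D.
Step 2:
                   J          D
  init         1.541      0.287
  Δ         -0.07321     0.1464
  eq           1.468     0.4334
  solve Keq expr → x = 0.07321; check Q = 0.128
Then add 0.1979 M of D.
Step 3:
                   J          D
  init         1.468     0.6313
  Δ          0.09224    -0.1845
  eq            1.56     0.4469
  solve Keq expr → x = -0.09224; check Q = 0.128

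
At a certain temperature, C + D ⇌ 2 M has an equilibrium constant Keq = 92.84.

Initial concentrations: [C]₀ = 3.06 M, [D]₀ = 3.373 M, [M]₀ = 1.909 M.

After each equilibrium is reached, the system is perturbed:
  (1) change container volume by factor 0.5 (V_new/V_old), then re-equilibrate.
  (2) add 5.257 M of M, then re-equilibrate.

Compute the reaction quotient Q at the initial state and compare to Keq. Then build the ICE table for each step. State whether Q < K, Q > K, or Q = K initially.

Q₀ = 0.3531 vs Keq = 92.84 ⇒ Q<K, forward
Step 1:
                   C          D          M
  init          3.06      3.373      1.909
  Δ           -2.486     -2.486      4.971
  eq          0.5745     0.8875       6.88
  solve Keq expr → x = 2.486; check Q = 92.84
Then change container volume by factor 0.5 (V_new/V_old).
Step 2:
                   C          D          M
  init         1.149      1.775      13.76
  Δ                0          0          0
  eq           1.149      1.775      13.76
  solve Keq expr → x = 0; check Q = 92.84
Then add 5.257 M of M.
Step 3:
                   C          D          M
  init         1.149      1.775      19.02
  Δ           0.4452     0.4452    -0.8903
  eq           1.594       2.22      18.13
  solve Keq expr → x = -0.4452; check Q = 92.84

Q₀ = 0.3531; Q < K (proceeds forward)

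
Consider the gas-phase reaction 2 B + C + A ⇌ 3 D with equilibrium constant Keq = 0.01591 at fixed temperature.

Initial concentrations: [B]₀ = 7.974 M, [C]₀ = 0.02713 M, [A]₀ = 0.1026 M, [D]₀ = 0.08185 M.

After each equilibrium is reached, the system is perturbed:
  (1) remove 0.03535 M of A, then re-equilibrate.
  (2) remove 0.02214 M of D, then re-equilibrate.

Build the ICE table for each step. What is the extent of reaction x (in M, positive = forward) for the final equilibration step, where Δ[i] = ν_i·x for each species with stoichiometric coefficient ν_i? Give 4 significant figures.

x = 0.004008 M

Q₀ = 0.003098 vs Keq = 0.01591 ⇒ Q<K, forward
Step 1:
                  B         C         A         D
  Initial     7.974   0.02713    0.1026   0.08185
  Change   -0.02175  -0.01087  -0.01087   0.03262
  Equil       7.952   0.01626   0.09173    0.1145
  solve Keq expr → x = 0.01087; check Q = 0.01591
Then remove 0.03535 M of A.
Step 2:
                  B         C         A         D
  Initial     7.952   0.01626   0.05638    0.1145
  Change   0.006238  0.003119  0.003119 -0.009357
  Equil       7.958   0.01937   0.05949    0.1051
  solve Keq expr → x = -0.003119; check Q = 0.01591
Then remove 0.02214 M of D.
Step 3:
                  B         C         A         D
  Initial     7.958   0.01937   0.05949   0.08298
  Change  -0.008016 -0.004008 -0.004008   0.01202
  Equil        7.95   0.01537   0.05549     0.095
  solve Keq expr → x = 0.004008; check Q = 0.01591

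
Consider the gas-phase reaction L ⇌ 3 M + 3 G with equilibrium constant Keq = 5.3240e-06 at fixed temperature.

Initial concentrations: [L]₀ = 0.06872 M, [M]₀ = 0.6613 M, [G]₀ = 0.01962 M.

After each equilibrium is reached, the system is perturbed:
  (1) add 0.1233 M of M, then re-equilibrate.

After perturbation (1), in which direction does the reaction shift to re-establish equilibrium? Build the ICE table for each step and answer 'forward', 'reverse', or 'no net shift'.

Q₀ = 3.1784e-05 vs Keq = 5.3240e-06 ⇒ Q>K, reverse
Step 1:
                   L          M          G
  init       0.06872     0.6613    0.01962
  Δ         0.002838  -0.008515  -0.008515
  eq         0.07156     0.6528    0.01111
  solve Keq expr → x = -0.002838; check Q = 5.3240e-06
Then add 0.1233 M of M.
Step 2:
                   L          M          G
  init       0.07156     0.7761    0.01111
  Δ       5.7290e-04  -0.001719  -0.001719
  eq         0.07213     0.7744   0.009387
  solve Keq expr → x = -5.7290e-04; check Q = 5.3240e-06

Direction: reverse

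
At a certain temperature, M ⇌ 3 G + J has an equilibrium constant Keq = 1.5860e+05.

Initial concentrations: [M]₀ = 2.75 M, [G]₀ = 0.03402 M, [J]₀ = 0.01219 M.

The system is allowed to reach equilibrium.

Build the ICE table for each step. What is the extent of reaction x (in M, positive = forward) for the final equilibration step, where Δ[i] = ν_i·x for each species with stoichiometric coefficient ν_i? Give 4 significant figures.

Q₀ = 1.7453e-07 vs Keq = 1.5860e+05 ⇒ Q<K, forward
Step 1:
                  M         G         J
  init         2.75   0.03402   0.01219
  Δ           -2.74     8.221      2.74
  eq       0.009762     8.255     2.752
  solve Keq expr → x = 2.74; check Q = 1.5860e+05

x = 2.74 M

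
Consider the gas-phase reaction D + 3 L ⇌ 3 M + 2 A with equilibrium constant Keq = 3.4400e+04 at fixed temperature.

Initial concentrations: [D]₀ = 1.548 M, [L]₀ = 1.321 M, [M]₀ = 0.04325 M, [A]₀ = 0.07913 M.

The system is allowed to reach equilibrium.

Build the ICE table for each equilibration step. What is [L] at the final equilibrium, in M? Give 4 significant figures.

[L]_eq = 0.03755 M

Q₀ = 1.4196e-07 vs Keq = 3.4400e+04 ⇒ Q<K, forward
Step 1:
                   D          L          M          A
  Initial      1.548      1.321    0.04325    0.07913
  Change     -0.4278     -1.283      1.283     0.8556
  Equil         1.12    0.03755      1.327     0.9348
  solve Keq expr → x = 0.4278; check Q = 3.4400e+04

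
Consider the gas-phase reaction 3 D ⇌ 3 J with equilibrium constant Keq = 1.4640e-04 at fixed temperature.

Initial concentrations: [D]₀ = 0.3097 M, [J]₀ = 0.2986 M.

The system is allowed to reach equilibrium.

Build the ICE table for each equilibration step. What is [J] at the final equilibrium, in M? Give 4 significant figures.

[J]_eq = 0.03045 M

Q₀ = 0.8963 vs Keq = 1.4640e-04 ⇒ Q>K, reverse
Step 1:
                    D           J
  init         0.3097      0.2986
  Δ            0.2681     -0.2681
  eq           0.5778     0.03045
  solve Keq expr → x = -0.08938; check Q = 1.4640e-04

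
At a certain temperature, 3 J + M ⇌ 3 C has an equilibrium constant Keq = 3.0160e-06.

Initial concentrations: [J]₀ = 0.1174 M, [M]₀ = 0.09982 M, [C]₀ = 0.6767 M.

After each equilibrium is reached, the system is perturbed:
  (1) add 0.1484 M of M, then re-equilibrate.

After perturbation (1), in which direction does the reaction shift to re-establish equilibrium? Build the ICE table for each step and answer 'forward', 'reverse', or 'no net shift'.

Q₀ = 1919 vs Keq = 3.0160e-06 ⇒ Q>K, reverse
Step 1:
                  J         M         C
  Initial    0.1174   0.09982    0.6767
  Change     0.6689     0.223   -0.6689
  Equil      0.7863    0.3228  0.007793
  solve Keq expr → x = -0.223; check Q = 3.0160e-06
Then add 0.1484 M of M.
Step 2:
                  J         M         C
  Initial    0.7863    0.4712  0.007793
  Change  -0.001033 -3.4449e-04  0.001033
  Equil      0.7853    0.4708  0.008827
  solve Keq expr → x = 3.4449e-04; check Q = 3.0160e-06

Direction: forward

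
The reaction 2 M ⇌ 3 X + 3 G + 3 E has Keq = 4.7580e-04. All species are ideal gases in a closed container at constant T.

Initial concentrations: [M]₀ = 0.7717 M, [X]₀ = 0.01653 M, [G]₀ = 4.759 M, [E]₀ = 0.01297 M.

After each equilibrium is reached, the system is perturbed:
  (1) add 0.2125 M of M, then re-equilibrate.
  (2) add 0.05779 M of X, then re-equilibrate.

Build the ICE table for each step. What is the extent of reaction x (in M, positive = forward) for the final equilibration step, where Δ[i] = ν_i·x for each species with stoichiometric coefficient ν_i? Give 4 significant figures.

Q₀ = 1.7836e-09 vs Keq = 4.7580e-04 ⇒ Q<K, forward
Step 1:
                   M          X          G          E
  Initial     0.7717    0.01653      4.759    0.01297
  Change    -0.06544    0.09817    0.09817    0.09817
  Equil       0.7063     0.1147      4.857     0.1111
  solve Keq expr → x = 0.03272; check Q = 4.7580e-04
Then add 0.2125 M of M.
Step 2:
                   M          X          G          E
  Initial     0.9188     0.1147      4.857     0.1111
  Change   -0.006615   0.009923   0.009923   0.009923
  Equil       0.9121     0.1246      4.867     0.1211
  solve Keq expr → x = 0.003308; check Q = 4.7580e-04
Then add 0.05779 M of X.
Step 3:
                   M          X          G          E
  Initial     0.9121     0.1824      4.867     0.1211
  Change     0.01609   -0.02414   -0.02414   -0.02414
  Equil       0.9282     0.1583      4.843    0.09692
  solve Keq expr → x = -0.008047; check Q = 4.7580e-04

x = -0.008047 M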